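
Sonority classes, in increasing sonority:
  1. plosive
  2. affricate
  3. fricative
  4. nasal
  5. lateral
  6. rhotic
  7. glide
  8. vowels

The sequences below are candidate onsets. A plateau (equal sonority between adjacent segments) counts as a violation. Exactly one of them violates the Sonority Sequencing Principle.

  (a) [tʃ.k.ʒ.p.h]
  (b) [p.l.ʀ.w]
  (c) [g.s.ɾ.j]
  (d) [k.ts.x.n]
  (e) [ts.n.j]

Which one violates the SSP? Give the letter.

a

(a) 2-1-3-1-3 → violates
(b) 1-5-6-7 → obeys
(c) 1-3-6-7 → obeys
(d) 1-2-3-4 → obeys
(e) 2-4-7 → obeys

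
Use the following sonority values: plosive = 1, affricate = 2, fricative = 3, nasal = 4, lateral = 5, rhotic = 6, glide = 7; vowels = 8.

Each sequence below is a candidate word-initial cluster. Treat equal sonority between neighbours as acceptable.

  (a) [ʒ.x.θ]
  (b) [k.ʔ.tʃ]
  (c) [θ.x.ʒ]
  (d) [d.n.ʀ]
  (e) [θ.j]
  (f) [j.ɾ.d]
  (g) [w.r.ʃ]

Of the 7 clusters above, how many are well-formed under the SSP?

5

(a) 3-3-3 → obeys
(b) 1-1-2 → obeys
(c) 3-3-3 → obeys
(d) 1-4-6 → obeys
(e) 3-7 → obeys
(f) 7-6-1 → violates
(g) 7-6-3 → violates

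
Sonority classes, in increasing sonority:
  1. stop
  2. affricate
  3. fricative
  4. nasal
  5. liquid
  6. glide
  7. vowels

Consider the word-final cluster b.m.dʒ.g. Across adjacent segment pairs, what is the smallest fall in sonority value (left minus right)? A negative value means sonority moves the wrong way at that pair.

-3

/b/ is a stop (sonority 1).
/m/ is a nasal (sonority 4).
/dʒ/ is an affricate (sonority 2).
/g/ is a stop (sonority 1).
/b/→/m/: change -3.
/m/→/dʒ/: change +2.
/dʒ/→/g/: change +1.
Minimum = -3.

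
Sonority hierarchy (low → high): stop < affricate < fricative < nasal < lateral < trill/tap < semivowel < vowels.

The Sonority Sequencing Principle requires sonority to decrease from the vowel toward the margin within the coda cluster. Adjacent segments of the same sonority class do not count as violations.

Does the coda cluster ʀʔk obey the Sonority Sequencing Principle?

yes

/ʀ/ — trill/tap, sonority 6.
/ʔ/ — stop, sonority 1.
/k/ — stop, sonority 1.
The profile 6-1-1 is non-increasing (plateaus allowed), so the coda cluster satisfies the SSP.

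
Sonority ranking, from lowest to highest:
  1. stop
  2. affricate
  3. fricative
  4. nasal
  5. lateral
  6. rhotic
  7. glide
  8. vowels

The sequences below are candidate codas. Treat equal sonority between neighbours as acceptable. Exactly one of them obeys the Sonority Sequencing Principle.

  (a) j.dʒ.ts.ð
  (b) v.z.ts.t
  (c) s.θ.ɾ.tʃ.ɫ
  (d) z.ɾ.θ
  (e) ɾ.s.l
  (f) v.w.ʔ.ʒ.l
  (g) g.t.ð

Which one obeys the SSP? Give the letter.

(a) j.dʒ.ts.ð: profile 7-2-2-3 — violates.
(b) v.z.ts.t: profile 3-3-2-1 — obeys.
(c) s.θ.ɾ.tʃ.ɫ: profile 3-3-6-2-5 — violates.
(d) z.ɾ.θ: profile 3-6-3 — violates.
(e) ɾ.s.l: profile 6-3-5 — violates.
(f) v.w.ʔ.ʒ.l: profile 3-7-1-3-5 — violates.
(g) g.t.ð: profile 1-1-3 — violates.

b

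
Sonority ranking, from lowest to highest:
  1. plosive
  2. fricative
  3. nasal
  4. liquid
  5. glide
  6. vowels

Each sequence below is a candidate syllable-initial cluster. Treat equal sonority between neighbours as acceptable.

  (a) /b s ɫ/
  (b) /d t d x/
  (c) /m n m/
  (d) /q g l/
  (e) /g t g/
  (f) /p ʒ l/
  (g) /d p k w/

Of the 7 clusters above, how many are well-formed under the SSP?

(a) sonority 1-2-4: well-formed.
(b) sonority 1-1-1-2: well-formed.
(c) sonority 3-3-3: well-formed.
(d) sonority 1-1-4: well-formed.
(e) sonority 1-1-1: well-formed.
(f) sonority 1-2-4: well-formed.
(g) sonority 1-1-1-5: well-formed.

7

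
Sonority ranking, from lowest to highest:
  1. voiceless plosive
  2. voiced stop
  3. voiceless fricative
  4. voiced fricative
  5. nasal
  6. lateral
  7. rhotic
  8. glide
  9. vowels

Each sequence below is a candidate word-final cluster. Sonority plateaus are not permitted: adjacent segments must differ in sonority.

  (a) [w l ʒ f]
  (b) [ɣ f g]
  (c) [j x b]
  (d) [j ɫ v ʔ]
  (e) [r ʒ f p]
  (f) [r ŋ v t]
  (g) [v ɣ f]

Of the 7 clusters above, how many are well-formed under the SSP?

(a) 8-6-4-3 → obeys
(b) 4-3-2 → obeys
(c) 8-3-2 → obeys
(d) 8-6-4-1 → obeys
(e) 7-4-3-1 → obeys
(f) 7-5-4-1 → obeys
(g) 4-4-3 → violates

6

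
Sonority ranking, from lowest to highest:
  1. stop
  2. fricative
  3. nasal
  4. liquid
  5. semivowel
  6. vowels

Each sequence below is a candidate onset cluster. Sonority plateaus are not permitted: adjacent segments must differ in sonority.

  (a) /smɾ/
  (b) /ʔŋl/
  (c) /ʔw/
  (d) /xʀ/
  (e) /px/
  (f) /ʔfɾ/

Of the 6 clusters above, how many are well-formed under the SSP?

(a) /smɾ/: profile 2-3-4 — obeys.
(b) /ʔŋl/: profile 1-3-4 — obeys.
(c) /ʔw/: profile 1-5 — obeys.
(d) /xʀ/: profile 2-4 — obeys.
(e) /px/: profile 1-2 — obeys.
(f) /ʔfɾ/: profile 1-2-4 — obeys.

6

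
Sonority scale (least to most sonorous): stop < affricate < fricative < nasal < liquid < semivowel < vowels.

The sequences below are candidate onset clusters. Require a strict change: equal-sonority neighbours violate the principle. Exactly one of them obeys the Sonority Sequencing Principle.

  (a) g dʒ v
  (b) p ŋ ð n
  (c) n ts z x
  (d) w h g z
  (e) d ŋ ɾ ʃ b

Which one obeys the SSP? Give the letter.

(a) g dʒ v: profile 1-2-3 — obeys.
(b) p ŋ ð n: profile 1-4-3-4 — violates.
(c) n ts z x: profile 4-2-3-3 — violates.
(d) w h g z: profile 6-3-1-3 — violates.
(e) d ŋ ɾ ʃ b: profile 1-4-5-3-1 — violates.

a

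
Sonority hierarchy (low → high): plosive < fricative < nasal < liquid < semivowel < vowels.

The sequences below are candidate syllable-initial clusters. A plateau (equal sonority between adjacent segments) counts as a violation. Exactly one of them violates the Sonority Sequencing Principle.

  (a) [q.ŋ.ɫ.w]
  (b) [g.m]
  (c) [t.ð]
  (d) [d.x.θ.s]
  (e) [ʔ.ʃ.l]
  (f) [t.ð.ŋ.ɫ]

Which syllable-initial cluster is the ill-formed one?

d

(a) sonority 1-3-4-5: well-formed.
(b) sonority 1-3: well-formed.
(c) sonority 1-2: well-formed.
(d) sonority 1-2-2-2: ill-formed.
(e) sonority 1-2-4: well-formed.
(f) sonority 1-2-3-4: well-formed.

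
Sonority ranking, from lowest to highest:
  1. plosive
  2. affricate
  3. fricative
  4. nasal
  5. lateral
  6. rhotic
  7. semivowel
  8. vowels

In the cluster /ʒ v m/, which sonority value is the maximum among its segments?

4

/ʒ/ is a fricative (sonority 3).
/v/ is a fricative (sonority 3).
/m/ is a nasal (sonority 4).
The maximum is 4.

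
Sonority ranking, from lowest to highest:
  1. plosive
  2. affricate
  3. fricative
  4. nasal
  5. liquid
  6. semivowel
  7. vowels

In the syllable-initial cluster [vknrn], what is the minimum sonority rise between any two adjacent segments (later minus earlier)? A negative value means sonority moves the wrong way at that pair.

-2

/v/: fricative = 3.
/k/: plosive = 1.
/n/: nasal = 4.
/r/: liquid = 5.
/n/: nasal = 4.
/v/→/k/: change -2.
/k/→/n/: change +3.
/n/→/r/: change +1.
/r/→/n/: change -1.
Minimum = -2.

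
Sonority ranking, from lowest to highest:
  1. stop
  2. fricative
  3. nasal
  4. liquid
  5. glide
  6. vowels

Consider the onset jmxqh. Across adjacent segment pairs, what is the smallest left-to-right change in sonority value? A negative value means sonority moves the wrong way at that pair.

-2

/j/ is a glide (sonority 5).
/m/ is a nasal (sonority 3).
/x/ is a fricative (sonority 2).
/q/ is a stop (sonority 1).
/h/ is a fricative (sonority 2).
/j/→/m/: change -2.
/m/→/x/: change -1.
/x/→/q/: change -1.
/q/→/h/: change +1.
Minimum = -2.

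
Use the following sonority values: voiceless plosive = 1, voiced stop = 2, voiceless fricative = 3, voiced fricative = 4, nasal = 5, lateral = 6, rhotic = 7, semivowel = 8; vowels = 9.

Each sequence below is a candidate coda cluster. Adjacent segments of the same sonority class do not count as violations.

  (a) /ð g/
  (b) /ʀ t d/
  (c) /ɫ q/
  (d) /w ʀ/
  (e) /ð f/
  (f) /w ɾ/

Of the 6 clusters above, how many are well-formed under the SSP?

5

(a) sonority 4-2: well-formed.
(b) sonority 7-1-2: ill-formed.
(c) sonority 6-1: well-formed.
(d) sonority 8-7: well-formed.
(e) sonority 4-3: well-formed.
(f) sonority 8-7: well-formed.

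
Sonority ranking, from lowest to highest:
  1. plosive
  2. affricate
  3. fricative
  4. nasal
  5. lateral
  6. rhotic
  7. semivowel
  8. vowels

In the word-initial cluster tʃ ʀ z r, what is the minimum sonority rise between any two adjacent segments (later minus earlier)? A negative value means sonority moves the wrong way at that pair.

/tʃ/: affricate = 2.
/ʀ/: rhotic = 6.
/z/: fricative = 3.
/r/: rhotic = 6.
/tʃ/→/ʀ/: change +4.
/ʀ/→/z/: change -3.
/z/→/r/: change +3.
Minimum = -3.

-3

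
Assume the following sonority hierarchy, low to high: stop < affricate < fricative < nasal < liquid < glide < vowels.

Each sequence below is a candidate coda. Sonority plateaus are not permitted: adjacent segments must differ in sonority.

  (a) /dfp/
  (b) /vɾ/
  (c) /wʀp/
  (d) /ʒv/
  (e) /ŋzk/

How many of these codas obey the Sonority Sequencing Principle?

2

(a) /dfp/: profile 1-3-1 — violates.
(b) /vɾ/: profile 3-5 — violates.
(c) /wʀp/: profile 6-5-1 — obeys.
(d) /ʒv/: profile 3-3 — violates.
(e) /ŋzk/: profile 4-3-1 — obeys.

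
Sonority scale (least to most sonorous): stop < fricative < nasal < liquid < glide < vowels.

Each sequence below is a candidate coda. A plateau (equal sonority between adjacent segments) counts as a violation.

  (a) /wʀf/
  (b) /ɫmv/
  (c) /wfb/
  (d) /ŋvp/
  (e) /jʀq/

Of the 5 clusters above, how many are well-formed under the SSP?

(a) /wʀf/: profile 5-4-2 — obeys.
(b) /ɫmv/: profile 4-3-2 — obeys.
(c) /wfb/: profile 5-2-1 — obeys.
(d) /ŋvp/: profile 3-2-1 — obeys.
(e) /jʀq/: profile 5-4-1 — obeys.

5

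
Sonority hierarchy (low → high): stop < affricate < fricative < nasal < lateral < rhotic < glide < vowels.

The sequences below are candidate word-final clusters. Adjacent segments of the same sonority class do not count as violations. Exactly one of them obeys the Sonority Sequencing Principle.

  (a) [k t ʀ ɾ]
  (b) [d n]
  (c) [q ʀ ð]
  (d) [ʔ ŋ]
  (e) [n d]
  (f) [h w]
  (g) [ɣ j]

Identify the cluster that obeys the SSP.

(a) [k t ʀ ɾ]: profile 1-1-6-6 — violates.
(b) [d n]: profile 1-4 — violates.
(c) [q ʀ ð]: profile 1-6-3 — violates.
(d) [ʔ ŋ]: profile 1-4 — violates.
(e) [n d]: profile 4-1 — obeys.
(f) [h w]: profile 3-7 — violates.
(g) [ɣ j]: profile 3-7 — violates.

e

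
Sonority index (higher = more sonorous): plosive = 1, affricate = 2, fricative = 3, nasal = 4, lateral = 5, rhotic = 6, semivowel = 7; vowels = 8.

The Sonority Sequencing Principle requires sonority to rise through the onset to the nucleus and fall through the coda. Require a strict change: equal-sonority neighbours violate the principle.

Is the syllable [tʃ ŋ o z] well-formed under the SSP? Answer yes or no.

yes

Onset: /tʃ/ is an affricate (sonority 2), /ŋ/ is a nasal (sonority 4); then the nucleus /o/ (sonority 8).
Onset profile 2-4-8 — rises to the nucleus.
Coda: /z/ is a fricative (sonority 3).
Coda profile 8-3 — falls from the nucleus.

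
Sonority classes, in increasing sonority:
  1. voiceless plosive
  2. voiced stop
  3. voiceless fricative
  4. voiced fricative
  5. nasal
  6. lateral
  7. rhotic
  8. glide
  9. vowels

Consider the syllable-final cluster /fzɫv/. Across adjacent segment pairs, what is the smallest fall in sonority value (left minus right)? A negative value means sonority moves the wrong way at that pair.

-2

/f/ is a voiceless fricative (sonority 3).
/z/ is a voiced fricative (sonority 4).
/ɫ/ is a lateral (sonority 6).
/v/ is a voiced fricative (sonority 4).
/f/→/z/: change -1.
/z/→/ɫ/: change -2.
/ɫ/→/v/: change +2.
Minimum = -2.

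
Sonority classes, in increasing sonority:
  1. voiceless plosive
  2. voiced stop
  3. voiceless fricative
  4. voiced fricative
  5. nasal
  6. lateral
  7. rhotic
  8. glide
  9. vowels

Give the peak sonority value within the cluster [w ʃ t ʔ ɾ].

8

/w/ is a glide (sonority 8).
/ʃ/ is a voiceless fricative (sonority 3).
/t/ is a voiceless plosive (sonority 1).
/ʔ/ is a voiceless plosive (sonority 1).
/ɾ/ is a rhotic (sonority 7).
The maximum is 8.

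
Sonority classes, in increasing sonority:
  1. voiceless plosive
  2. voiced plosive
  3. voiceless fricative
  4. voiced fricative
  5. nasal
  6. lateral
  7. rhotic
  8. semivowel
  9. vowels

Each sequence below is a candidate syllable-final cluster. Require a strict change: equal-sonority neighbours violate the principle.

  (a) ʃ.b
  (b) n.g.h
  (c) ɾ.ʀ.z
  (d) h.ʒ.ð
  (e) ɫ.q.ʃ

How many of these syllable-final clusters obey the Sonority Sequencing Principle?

(a) ʃ.b: profile 3-2 — obeys.
(b) n.g.h: profile 5-2-3 — violates.
(c) ɾ.ʀ.z: profile 7-7-4 — violates.
(d) h.ʒ.ð: profile 3-4-4 — violates.
(e) ɫ.q.ʃ: profile 6-1-3 — violates.

1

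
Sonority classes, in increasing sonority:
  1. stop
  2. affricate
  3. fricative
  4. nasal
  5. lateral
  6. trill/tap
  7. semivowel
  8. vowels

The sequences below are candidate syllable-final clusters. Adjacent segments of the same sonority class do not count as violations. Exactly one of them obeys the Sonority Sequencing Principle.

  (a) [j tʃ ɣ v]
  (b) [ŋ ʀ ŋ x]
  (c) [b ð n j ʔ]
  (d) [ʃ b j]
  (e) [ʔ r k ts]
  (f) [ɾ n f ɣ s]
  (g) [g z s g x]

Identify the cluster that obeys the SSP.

f

(a) [j tʃ ɣ v]: profile 7-2-3-3 — violates.
(b) [ŋ ʀ ŋ x]: profile 4-6-4-3 — violates.
(c) [b ð n j ʔ]: profile 1-3-4-7-1 — violates.
(d) [ʃ b j]: profile 3-1-7 — violates.
(e) [ʔ r k ts]: profile 1-6-1-2 — violates.
(f) [ɾ n f ɣ s]: profile 6-4-3-3-3 — obeys.
(g) [g z s g x]: profile 1-3-3-1-3 — violates.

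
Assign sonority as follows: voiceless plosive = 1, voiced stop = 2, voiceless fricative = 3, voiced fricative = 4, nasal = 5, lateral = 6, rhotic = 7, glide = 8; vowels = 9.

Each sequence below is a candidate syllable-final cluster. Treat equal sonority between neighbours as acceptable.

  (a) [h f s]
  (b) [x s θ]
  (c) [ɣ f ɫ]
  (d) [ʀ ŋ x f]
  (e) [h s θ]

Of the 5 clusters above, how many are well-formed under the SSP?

4

(a) 3-3-3 → obeys
(b) 3-3-3 → obeys
(c) 4-3-6 → violates
(d) 7-5-3-3 → obeys
(e) 3-3-3 → obeys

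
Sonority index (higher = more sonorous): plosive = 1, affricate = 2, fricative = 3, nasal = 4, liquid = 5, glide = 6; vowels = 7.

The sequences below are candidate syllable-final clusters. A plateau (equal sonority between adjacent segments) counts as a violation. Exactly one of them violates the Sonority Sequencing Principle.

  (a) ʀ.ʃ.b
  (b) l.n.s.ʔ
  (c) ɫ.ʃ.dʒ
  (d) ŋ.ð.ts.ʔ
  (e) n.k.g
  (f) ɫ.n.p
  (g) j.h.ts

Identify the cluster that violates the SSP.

e

(a) sonority 5-3-1: well-formed.
(b) sonority 5-4-3-1: well-formed.
(c) sonority 5-3-2: well-formed.
(d) sonority 4-3-2-1: well-formed.
(e) sonority 4-1-1: ill-formed.
(f) sonority 5-4-1: well-formed.
(g) sonority 6-3-2: well-formed.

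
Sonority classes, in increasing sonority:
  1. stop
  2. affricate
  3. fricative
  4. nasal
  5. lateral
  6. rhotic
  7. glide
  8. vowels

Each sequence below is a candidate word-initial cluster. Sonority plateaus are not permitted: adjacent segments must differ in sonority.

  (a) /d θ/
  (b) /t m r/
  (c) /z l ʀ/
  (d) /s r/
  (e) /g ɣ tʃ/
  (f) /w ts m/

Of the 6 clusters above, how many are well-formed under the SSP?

(a) 1-3 → obeys
(b) 1-4-6 → obeys
(c) 3-5-6 → obeys
(d) 3-6 → obeys
(e) 1-3-2 → violates
(f) 7-2-4 → violates

4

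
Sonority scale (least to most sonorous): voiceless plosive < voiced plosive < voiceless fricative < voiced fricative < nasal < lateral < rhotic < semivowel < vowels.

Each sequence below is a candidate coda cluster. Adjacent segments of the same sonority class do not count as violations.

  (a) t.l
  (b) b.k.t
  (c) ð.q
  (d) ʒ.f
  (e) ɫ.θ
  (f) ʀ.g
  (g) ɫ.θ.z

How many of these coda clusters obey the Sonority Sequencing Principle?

5

(a) 1-6 → violates
(b) 2-1-1 → obeys
(c) 4-1 → obeys
(d) 4-3 → obeys
(e) 6-3 → obeys
(f) 7-2 → obeys
(g) 6-3-4 → violates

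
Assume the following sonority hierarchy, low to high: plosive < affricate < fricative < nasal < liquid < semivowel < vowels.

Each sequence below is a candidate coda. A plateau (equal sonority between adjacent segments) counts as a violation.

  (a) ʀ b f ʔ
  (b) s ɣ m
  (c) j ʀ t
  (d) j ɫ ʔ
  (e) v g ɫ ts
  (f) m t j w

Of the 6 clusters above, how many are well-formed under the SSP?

2

(a) sonority 5-1-3-1: ill-formed.
(b) sonority 3-3-4: ill-formed.
(c) sonority 6-5-1: well-formed.
(d) sonority 6-5-1: well-formed.
(e) sonority 3-1-5-2: ill-formed.
(f) sonority 4-1-6-6: ill-formed.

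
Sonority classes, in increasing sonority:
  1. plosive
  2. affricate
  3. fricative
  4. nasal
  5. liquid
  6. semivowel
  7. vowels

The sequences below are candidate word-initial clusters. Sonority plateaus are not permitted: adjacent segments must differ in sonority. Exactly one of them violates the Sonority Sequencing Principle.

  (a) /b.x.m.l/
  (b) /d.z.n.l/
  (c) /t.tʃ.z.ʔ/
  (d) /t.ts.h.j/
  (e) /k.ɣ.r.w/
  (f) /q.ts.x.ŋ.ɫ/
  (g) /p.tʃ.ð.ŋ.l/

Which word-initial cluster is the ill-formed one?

(a) 1-3-4-5 → obeys
(b) 1-3-4-5 → obeys
(c) 1-2-3-1 → violates
(d) 1-2-3-6 → obeys
(e) 1-3-5-6 → obeys
(f) 1-2-3-4-5 → obeys
(g) 1-2-3-4-5 → obeys

c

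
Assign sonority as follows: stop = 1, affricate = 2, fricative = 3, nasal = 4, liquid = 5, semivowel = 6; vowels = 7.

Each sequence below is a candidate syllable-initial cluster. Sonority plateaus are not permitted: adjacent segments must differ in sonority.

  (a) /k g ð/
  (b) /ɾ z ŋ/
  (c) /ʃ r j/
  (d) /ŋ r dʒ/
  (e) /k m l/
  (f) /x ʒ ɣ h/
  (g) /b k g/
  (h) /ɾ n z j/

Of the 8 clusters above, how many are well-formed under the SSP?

(a) 1-1-3 → violates
(b) 5-3-4 → violates
(c) 3-5-6 → obeys
(d) 4-5-2 → violates
(e) 1-4-5 → obeys
(f) 3-3-3-3 → violates
(g) 1-1-1 → violates
(h) 5-4-3-6 → violates

2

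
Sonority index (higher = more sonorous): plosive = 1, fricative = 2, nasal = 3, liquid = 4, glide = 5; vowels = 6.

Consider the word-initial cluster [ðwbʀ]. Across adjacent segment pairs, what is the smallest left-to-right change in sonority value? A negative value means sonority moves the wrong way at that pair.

/ð/ — fricative, sonority 2.
/w/ — glide, sonority 5.
/b/ — plosive, sonority 1.
/ʀ/ — liquid, sonority 4.
/ð/→/w/: change +3.
/w/→/b/: change -4.
/b/→/ʀ/: change +3.
Minimum = -4.

-4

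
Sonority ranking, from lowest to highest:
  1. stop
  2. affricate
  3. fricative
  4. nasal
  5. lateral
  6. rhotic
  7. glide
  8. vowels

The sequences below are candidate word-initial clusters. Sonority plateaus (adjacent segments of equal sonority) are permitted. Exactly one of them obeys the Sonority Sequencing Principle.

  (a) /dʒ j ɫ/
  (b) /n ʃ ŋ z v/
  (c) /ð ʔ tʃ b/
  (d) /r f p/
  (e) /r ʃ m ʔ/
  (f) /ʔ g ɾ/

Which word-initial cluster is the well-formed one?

f

(a) /dʒ j ɫ/: profile 2-7-5 — violates.
(b) /n ʃ ŋ z v/: profile 4-3-4-3-3 — violates.
(c) /ð ʔ tʃ b/: profile 3-1-2-1 — violates.
(d) /r f p/: profile 6-3-1 — violates.
(e) /r ʃ m ʔ/: profile 6-3-4-1 — violates.
(f) /ʔ g ɾ/: profile 1-1-6 — obeys.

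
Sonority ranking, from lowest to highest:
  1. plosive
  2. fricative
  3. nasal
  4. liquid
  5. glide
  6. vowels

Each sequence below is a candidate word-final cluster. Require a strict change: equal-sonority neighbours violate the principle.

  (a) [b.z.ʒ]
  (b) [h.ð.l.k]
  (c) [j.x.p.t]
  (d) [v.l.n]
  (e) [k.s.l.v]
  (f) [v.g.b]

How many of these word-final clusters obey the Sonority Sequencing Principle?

0

(a) 1-2-2 → violates
(b) 2-2-4-1 → violates
(c) 5-2-1-1 → violates
(d) 2-4-3 → violates
(e) 1-2-4-2 → violates
(f) 2-1-1 → violates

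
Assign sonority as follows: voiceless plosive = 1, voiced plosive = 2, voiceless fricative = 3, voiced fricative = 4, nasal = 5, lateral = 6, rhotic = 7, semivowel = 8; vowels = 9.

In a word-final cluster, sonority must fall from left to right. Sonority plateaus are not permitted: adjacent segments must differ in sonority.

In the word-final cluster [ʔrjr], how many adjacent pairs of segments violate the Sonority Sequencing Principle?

2

/ʔ/ is a voiceless plosive (sonority 1).
/r/ is a rhotic (sonority 7).
/j/ is a semivowel (sonority 8).
/r/ is a rhotic (sonority 7).
/ʔ/→/r/: 1→7 (does not fall) — violation.
/r/→/j/: 7→8 (does not fall) — violation.
/j/→/r/: 8→7 (falls) — ok.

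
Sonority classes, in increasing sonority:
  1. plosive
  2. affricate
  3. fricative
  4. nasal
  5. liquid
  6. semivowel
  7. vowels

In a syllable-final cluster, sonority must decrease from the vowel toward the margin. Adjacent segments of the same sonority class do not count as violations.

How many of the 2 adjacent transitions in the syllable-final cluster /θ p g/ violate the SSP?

/θ/ is a fricative (sonority 3).
/p/ is a plosive (sonority 1).
/g/ is a plosive (sonority 1).
/θ/→/p/: 3→1 (falls) — ok.
/p/→/g/: 1→1 (plateau, allowed) — ok.

0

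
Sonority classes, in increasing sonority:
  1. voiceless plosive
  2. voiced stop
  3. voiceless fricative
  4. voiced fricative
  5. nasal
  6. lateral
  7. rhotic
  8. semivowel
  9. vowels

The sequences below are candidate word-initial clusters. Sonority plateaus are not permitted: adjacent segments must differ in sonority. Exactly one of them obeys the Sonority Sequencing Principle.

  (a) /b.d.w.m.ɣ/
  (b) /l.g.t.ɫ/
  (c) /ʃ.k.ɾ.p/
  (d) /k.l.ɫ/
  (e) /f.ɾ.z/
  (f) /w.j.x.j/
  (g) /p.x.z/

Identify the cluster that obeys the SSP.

g

(a) sonority 2-2-8-5-4: ill-formed.
(b) sonority 6-2-1-6: ill-formed.
(c) sonority 3-1-7-1: ill-formed.
(d) sonority 1-6-6: ill-formed.
(e) sonority 3-7-4: ill-formed.
(f) sonority 8-8-3-8: ill-formed.
(g) sonority 1-3-4: well-formed.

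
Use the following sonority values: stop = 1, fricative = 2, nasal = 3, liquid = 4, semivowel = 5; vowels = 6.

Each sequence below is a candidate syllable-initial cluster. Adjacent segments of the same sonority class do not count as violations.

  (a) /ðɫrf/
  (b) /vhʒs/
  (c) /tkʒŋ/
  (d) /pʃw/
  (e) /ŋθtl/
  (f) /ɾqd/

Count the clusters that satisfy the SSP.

(a) /ðɫrf/: profile 2-4-4-2 — violates.
(b) /vhʒs/: profile 2-2-2-2 — obeys.
(c) /tkʒŋ/: profile 1-1-2-3 — obeys.
(d) /pʃw/: profile 1-2-5 — obeys.
(e) /ŋθtl/: profile 3-2-1-4 — violates.
(f) /ɾqd/: profile 4-1-1 — violates.

3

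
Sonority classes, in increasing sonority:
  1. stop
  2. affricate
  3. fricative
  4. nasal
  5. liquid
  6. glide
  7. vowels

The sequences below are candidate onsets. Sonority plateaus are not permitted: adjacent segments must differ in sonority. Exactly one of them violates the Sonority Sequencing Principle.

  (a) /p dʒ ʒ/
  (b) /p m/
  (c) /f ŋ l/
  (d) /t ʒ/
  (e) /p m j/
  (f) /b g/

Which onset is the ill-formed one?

f

(a) 1-2-3 → obeys
(b) 1-4 → obeys
(c) 3-4-5 → obeys
(d) 1-3 → obeys
(e) 1-4-6 → obeys
(f) 1-1 → violates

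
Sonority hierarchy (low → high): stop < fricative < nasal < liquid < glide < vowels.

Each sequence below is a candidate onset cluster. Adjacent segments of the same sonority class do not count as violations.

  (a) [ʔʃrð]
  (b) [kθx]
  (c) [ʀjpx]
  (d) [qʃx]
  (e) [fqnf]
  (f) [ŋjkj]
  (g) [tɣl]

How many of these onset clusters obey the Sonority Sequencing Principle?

(a) 1-2-4-2 → violates
(b) 1-2-2 → obeys
(c) 4-5-1-2 → violates
(d) 1-2-2 → obeys
(e) 2-1-3-2 → violates
(f) 3-5-1-5 → violates
(g) 1-2-4 → obeys

3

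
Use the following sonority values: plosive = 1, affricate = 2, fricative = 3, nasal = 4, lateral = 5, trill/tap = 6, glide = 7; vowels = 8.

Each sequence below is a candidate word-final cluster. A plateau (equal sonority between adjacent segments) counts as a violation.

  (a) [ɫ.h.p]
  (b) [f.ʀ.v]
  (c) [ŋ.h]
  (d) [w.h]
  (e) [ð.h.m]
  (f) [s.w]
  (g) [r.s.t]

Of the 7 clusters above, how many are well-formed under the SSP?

(a) sonority 5-3-1: well-formed.
(b) sonority 3-6-3: ill-formed.
(c) sonority 4-3: well-formed.
(d) sonority 7-3: well-formed.
(e) sonority 3-3-4: ill-formed.
(f) sonority 3-7: ill-formed.
(g) sonority 6-3-1: well-formed.

4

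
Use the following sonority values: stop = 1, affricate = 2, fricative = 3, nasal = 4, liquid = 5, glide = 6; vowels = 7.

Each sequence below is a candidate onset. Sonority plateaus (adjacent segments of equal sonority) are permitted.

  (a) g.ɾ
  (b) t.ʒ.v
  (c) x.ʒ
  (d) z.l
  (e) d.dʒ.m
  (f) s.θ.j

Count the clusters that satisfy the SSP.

(a) g.ɾ: profile 1-5 — obeys.
(b) t.ʒ.v: profile 1-3-3 — obeys.
(c) x.ʒ: profile 3-3 — obeys.
(d) z.l: profile 3-5 — obeys.
(e) d.dʒ.m: profile 1-2-4 — obeys.
(f) s.θ.j: profile 3-3-6 — obeys.

6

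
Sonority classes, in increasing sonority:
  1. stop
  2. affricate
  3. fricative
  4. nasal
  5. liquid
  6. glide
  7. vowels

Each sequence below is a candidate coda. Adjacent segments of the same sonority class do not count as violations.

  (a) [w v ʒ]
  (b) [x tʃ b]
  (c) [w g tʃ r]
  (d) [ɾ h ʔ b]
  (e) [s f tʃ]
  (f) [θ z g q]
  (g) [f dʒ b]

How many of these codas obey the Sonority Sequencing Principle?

6

(a) sonority 6-3-3: well-formed.
(b) sonority 3-2-1: well-formed.
(c) sonority 6-1-2-5: ill-formed.
(d) sonority 5-3-1-1: well-formed.
(e) sonority 3-3-2: well-formed.
(f) sonority 3-3-1-1: well-formed.
(g) sonority 3-2-1: well-formed.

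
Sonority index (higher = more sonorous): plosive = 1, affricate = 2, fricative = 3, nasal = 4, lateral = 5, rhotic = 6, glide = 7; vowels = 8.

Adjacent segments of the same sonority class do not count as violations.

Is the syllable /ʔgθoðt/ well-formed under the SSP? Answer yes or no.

yes

Onset: /ʔ/ is a plosive (sonority 1), /g/ is a plosive (sonority 1), /θ/ is a fricative (sonority 3); then the nucleus /o/ (sonority 8).
Onset profile 1-1-3-8 — rises to the nucleus.
Coda: /ð/ is a fricative (sonority 3), /t/ is a plosive (sonority 1).
Coda profile 8-3-1 — falls from the nucleus.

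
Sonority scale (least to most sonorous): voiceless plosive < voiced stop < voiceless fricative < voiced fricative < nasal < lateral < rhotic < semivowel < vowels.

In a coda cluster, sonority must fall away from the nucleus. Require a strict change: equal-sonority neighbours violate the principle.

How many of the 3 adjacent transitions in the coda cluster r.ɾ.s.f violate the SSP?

/r/: rhotic = 7.
/ɾ/: rhotic = 7.
/s/: voiceless fricative = 3.
/f/: voiceless fricative = 3.
/r/→/ɾ/: 7→7 (plateau) — violation.
/ɾ/→/s/: 7→3 (falls) — ok.
/s/→/f/: 3→3 (plateau) — violation.

2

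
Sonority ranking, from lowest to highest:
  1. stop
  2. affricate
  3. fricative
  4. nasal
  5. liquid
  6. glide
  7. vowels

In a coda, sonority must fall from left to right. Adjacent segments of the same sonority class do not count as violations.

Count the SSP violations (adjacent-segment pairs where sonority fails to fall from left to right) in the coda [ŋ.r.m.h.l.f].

/ŋ/ is a nasal (sonority 4).
/r/ is a liquid (sonority 5).
/m/ is a nasal (sonority 4).
/h/ is a fricative (sonority 3).
/l/ is a liquid (sonority 5).
/f/ is a fricative (sonority 3).
/ŋ/→/r/: 4→5 (does not fall) — violation.
/r/→/m/: 5→4 (falls) — ok.
/m/→/h/: 4→3 (falls) — ok.
/h/→/l/: 3→5 (does not fall) — violation.
/l/→/f/: 5→3 (falls) — ok.

2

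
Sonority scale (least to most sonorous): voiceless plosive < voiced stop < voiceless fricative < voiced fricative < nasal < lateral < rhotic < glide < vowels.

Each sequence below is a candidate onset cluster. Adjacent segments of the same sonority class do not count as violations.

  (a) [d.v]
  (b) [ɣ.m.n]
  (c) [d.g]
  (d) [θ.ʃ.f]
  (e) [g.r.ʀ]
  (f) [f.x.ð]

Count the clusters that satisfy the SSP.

6

(a) 2-4 → obeys
(b) 4-5-5 → obeys
(c) 2-2 → obeys
(d) 3-3-3 → obeys
(e) 2-7-7 → obeys
(f) 3-3-4 → obeys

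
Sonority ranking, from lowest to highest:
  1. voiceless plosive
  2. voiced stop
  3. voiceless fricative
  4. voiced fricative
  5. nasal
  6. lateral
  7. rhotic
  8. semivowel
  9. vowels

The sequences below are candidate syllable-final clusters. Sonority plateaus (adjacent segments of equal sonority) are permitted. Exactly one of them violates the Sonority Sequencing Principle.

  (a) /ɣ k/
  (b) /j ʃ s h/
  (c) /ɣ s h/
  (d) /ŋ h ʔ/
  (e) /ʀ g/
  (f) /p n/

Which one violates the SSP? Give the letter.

f

(a) sonority 4-1: well-formed.
(b) sonority 8-3-3-3: well-formed.
(c) sonority 4-3-3: well-formed.
(d) sonority 5-3-1: well-formed.
(e) sonority 7-2: well-formed.
(f) sonority 1-5: ill-formed.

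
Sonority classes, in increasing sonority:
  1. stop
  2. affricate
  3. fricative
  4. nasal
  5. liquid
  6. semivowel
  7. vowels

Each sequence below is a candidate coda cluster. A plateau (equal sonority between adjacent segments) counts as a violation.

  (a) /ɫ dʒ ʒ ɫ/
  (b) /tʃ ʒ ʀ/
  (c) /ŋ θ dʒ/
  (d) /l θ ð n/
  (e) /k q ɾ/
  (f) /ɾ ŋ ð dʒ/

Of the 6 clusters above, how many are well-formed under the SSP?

2

(a) /ɫ dʒ ʒ ɫ/: profile 5-2-3-5 — violates.
(b) /tʃ ʒ ʀ/: profile 2-3-5 — violates.
(c) /ŋ θ dʒ/: profile 4-3-2 — obeys.
(d) /l θ ð n/: profile 5-3-3-4 — violates.
(e) /k q ɾ/: profile 1-1-5 — violates.
(f) /ɾ ŋ ð dʒ/: profile 5-4-3-2 — obeys.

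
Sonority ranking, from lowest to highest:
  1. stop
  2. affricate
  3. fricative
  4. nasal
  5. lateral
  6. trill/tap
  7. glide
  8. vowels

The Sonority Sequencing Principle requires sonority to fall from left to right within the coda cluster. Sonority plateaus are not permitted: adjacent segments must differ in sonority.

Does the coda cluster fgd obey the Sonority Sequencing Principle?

/f/: fricative = 3.
/g/: stop = 1.
/d/: stop = 1.
The profile is 3-1-1. Between /g/ (1) and /d/ (1) sonority does not fall, so the cluster violates the SSP.

no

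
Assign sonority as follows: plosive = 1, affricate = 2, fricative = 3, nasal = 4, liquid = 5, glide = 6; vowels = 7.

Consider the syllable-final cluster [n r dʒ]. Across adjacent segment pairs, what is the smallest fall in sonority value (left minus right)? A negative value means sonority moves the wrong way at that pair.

/n/ is a nasal (sonority 4).
/r/ is a liquid (sonority 5).
/dʒ/ is an affricate (sonority 2).
/n/→/r/: change -1.
/r/→/dʒ/: change +3.
Minimum = -1.

-1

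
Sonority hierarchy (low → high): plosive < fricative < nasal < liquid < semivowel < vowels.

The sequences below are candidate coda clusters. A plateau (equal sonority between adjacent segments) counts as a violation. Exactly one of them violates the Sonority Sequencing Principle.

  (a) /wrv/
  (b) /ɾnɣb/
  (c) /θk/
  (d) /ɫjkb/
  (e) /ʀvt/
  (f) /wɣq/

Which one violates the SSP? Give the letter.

d

(a) sonority 5-4-2: well-formed.
(b) sonority 4-3-2-1: well-formed.
(c) sonority 2-1: well-formed.
(d) sonority 4-5-1-1: ill-formed.
(e) sonority 4-2-1: well-formed.
(f) sonority 5-2-1: well-formed.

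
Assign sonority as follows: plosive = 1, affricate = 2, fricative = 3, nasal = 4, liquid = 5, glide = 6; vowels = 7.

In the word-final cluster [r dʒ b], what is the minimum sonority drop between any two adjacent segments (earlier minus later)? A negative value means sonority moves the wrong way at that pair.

/r/: liquid = 5.
/dʒ/: affricate = 2.
/b/: plosive = 1.
/r/→/dʒ/: change +3.
/dʒ/→/b/: change +1.
Minimum = 1.

1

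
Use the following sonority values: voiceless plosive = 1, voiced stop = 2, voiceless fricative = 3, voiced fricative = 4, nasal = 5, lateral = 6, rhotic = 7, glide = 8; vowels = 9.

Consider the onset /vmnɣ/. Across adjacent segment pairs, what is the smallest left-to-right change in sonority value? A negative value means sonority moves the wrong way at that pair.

/v/: voiced fricative = 4.
/m/: nasal = 5.
/n/: nasal = 5.
/ɣ/: voiced fricative = 4.
/v/→/m/: change +1.
/m/→/n/: change +0.
/n/→/ɣ/: change -1.
Minimum = -1.

-1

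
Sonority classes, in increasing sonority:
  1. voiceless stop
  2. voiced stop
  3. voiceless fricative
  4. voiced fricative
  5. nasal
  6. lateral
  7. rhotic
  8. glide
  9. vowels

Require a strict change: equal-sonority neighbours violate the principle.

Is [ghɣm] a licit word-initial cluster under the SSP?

/g/ — voiced stop, sonority 2.
/h/ — voiceless fricative, sonority 3.
/ɣ/ — voiced fricative, sonority 4.
/m/ — nasal, sonority 5.
The profile 2-3-4-5 strictly rises, so the word-initial cluster satisfies the SSP.

yes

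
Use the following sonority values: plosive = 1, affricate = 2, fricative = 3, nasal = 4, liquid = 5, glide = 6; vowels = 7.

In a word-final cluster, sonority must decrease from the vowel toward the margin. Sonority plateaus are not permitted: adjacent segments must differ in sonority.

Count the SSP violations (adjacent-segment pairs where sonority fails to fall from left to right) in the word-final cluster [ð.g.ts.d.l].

/ð/: fricative = 3.
/g/: plosive = 1.
/ts/: affricate = 2.
/d/: plosive = 1.
/l/: liquid = 5.
/ð/→/g/: 3→1 (falls) — ok.
/g/→/ts/: 1→2 (does not fall) — violation.
/ts/→/d/: 2→1 (falls) — ok.
/d/→/l/: 1→5 (does not fall) — violation.

2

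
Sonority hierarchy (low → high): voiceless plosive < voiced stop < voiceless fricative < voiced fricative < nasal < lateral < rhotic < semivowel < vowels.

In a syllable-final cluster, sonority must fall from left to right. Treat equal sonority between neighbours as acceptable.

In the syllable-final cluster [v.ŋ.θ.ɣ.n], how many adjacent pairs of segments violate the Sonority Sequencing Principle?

/v/ — voiced fricative, sonority 4.
/ŋ/ — nasal, sonority 5.
/θ/ — voiceless fricative, sonority 3.
/ɣ/ — voiced fricative, sonority 4.
/n/ — nasal, sonority 5.
/v/→/ŋ/: 4→5 (does not fall) — violation.
/ŋ/→/θ/: 5→3 (falls) — ok.
/θ/→/ɣ/: 3→4 (does not fall) — violation.
/ɣ/→/n/: 4→5 (does not fall) — violation.

3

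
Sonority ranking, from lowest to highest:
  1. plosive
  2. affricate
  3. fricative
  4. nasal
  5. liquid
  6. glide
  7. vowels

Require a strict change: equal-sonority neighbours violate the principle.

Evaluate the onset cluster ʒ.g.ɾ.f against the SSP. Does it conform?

no

/ʒ/: fricative = 3.
/g/: plosive = 1.
/ɾ/: liquid = 5.
/f/: fricative = 3.
The profile is 3-1-5-3. Between /ʒ/ (3) and /g/ (1) sonority does not rise, so the cluster violates the SSP.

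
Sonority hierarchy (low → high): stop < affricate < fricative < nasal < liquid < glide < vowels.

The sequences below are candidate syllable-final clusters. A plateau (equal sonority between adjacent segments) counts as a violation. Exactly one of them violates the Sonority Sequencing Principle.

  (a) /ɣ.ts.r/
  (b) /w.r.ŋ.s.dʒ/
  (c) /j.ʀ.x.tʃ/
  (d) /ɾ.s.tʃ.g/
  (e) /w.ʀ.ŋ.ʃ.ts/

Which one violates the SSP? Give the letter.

a

(a) /ɣ.ts.r/: profile 3-2-5 — violates.
(b) /w.r.ŋ.s.dʒ/: profile 6-5-4-3-2 — obeys.
(c) /j.ʀ.x.tʃ/: profile 6-5-3-2 — obeys.
(d) /ɾ.s.tʃ.g/: profile 5-3-2-1 — obeys.
(e) /w.ʀ.ŋ.ʃ.ts/: profile 6-5-4-3-2 — obeys.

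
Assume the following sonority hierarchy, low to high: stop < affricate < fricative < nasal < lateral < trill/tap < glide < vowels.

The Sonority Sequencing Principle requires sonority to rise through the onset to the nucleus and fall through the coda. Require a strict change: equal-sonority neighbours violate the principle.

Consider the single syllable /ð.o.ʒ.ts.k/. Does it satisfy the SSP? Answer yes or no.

Onset: /ð/ is a fricative (sonority 3); then the nucleus /o/ (sonority 8).
Onset profile 3-8 — rises to the nucleus.
Coda: /ʒ/ is a fricative (sonority 3), /ts/ is an affricate (sonority 2), /k/ is a stop (sonority 1).
Coda profile 8-3-2-1 — falls from the nucleus.

yes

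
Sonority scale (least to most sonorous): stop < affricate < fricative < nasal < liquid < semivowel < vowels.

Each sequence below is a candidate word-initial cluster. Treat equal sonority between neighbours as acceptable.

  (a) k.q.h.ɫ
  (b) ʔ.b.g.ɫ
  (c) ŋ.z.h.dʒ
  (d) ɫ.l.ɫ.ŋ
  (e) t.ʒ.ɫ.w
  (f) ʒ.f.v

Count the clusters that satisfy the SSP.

(a) sonority 1-1-3-5: well-formed.
(b) sonority 1-1-1-5: well-formed.
(c) sonority 4-3-3-2: ill-formed.
(d) sonority 5-5-5-4: ill-formed.
(e) sonority 1-3-5-6: well-formed.
(f) sonority 3-3-3: well-formed.

4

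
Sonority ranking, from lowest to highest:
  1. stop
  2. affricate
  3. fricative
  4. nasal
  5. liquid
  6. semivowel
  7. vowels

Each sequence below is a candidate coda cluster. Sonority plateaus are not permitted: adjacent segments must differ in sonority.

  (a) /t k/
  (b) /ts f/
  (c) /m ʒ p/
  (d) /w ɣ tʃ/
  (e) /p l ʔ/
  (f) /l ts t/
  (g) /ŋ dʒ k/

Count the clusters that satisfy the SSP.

(a) 1-1 → violates
(b) 2-3 → violates
(c) 4-3-1 → obeys
(d) 6-3-2 → obeys
(e) 1-5-1 → violates
(f) 5-2-1 → obeys
(g) 4-2-1 → obeys

4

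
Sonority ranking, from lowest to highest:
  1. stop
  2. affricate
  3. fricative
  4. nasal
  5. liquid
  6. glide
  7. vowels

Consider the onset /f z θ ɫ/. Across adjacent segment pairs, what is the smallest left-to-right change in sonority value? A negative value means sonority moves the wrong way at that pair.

0

/f/ — fricative, sonority 3.
/z/ — fricative, sonority 3.
/θ/ — fricative, sonority 3.
/ɫ/ — liquid, sonority 5.
/f/→/z/: change +0.
/z/→/θ/: change +0.
/θ/→/ɫ/: change +2.
Minimum = 0.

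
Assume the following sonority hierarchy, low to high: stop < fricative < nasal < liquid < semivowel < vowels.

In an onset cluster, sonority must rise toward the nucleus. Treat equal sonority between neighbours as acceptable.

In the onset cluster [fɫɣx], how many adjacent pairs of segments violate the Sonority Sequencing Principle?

/f/ is a fricative (sonority 2).
/ɫ/ is a liquid (sonority 4).
/ɣ/ is a fricative (sonority 2).
/x/ is a fricative (sonority 2).
/f/→/ɫ/: 2→4 (rises) — ok.
/ɫ/→/ɣ/: 4→2 (does not rise) — violation.
/ɣ/→/x/: 2→2 (plateau, allowed) — ok.

1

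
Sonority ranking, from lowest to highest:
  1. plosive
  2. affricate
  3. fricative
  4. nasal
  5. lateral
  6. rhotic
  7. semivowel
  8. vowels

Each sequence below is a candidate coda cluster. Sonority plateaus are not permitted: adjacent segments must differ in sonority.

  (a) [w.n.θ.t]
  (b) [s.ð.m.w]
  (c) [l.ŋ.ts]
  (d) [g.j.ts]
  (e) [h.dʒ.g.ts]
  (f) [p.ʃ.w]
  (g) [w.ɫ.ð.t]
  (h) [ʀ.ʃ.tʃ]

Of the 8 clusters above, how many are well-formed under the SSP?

4

(a) 7-4-3-1 → obeys
(b) 3-3-4-7 → violates
(c) 5-4-2 → obeys
(d) 1-7-2 → violates
(e) 3-2-1-2 → violates
(f) 1-3-7 → violates
(g) 7-5-3-1 → obeys
(h) 6-3-2 → obeys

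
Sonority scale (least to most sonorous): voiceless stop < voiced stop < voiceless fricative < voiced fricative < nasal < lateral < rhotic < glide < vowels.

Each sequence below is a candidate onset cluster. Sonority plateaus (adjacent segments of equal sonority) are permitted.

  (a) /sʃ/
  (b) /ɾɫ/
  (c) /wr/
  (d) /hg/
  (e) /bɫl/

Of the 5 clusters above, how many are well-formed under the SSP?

(a) /sʃ/: profile 3-3 — obeys.
(b) /ɾɫ/: profile 7-6 — violates.
(c) /wr/: profile 8-7 — violates.
(d) /hg/: profile 3-2 — violates.
(e) /bɫl/: profile 2-6-6 — obeys.

2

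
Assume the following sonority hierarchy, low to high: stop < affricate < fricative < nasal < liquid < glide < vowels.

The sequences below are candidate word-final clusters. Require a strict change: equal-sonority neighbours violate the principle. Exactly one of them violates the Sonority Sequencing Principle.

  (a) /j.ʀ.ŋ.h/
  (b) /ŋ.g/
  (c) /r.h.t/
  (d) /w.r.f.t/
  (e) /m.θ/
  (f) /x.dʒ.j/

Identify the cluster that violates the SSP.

(a) /j.ʀ.ŋ.h/: profile 6-5-4-3 — obeys.
(b) /ŋ.g/: profile 4-1 — obeys.
(c) /r.h.t/: profile 5-3-1 — obeys.
(d) /w.r.f.t/: profile 6-5-3-1 — obeys.
(e) /m.θ/: profile 4-3 — obeys.
(f) /x.dʒ.j/: profile 3-2-6 — violates.

f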